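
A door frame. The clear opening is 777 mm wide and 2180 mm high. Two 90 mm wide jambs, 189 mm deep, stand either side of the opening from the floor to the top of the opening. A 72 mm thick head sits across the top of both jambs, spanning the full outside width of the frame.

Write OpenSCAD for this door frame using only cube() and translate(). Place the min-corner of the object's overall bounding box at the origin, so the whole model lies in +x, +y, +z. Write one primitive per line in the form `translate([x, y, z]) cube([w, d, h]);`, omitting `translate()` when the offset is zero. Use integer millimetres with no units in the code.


cube([90, 189, 2180]);
translate([867, 0, 0]) cube([90, 189, 2180]);
translate([0, 0, 2180]) cube([957, 189, 72]);


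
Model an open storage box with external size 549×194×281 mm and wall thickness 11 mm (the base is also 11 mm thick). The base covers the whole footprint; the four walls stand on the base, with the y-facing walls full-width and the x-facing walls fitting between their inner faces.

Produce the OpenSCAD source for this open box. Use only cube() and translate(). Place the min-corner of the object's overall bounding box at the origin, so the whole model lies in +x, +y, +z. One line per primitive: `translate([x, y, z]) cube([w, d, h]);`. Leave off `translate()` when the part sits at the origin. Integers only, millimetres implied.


cube([549, 194, 11]);
translate([0, 0, 11]) cube([549, 11, 270]);
translate([0, 183, 11]) cube([549, 11, 270]);
translate([0, 11, 11]) cube([11, 172, 270]);
translate([538, 11, 11]) cube([11, 172, 270]);


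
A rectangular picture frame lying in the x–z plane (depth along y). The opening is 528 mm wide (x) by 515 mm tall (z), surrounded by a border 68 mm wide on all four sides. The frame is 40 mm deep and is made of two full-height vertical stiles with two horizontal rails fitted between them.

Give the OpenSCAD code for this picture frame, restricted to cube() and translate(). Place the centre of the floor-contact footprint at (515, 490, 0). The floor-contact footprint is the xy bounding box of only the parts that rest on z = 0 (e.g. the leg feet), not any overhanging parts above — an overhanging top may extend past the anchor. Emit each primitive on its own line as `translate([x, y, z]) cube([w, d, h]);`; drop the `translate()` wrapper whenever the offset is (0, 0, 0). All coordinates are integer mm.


translate([183, 470, 0]) cube([68, 40, 651]);
translate([779, 470, 0]) cube([68, 40, 651]);
translate([251, 470, 0]) cube([528, 40, 68]);
translate([251, 470, 583]) cube([528, 40, 68]);


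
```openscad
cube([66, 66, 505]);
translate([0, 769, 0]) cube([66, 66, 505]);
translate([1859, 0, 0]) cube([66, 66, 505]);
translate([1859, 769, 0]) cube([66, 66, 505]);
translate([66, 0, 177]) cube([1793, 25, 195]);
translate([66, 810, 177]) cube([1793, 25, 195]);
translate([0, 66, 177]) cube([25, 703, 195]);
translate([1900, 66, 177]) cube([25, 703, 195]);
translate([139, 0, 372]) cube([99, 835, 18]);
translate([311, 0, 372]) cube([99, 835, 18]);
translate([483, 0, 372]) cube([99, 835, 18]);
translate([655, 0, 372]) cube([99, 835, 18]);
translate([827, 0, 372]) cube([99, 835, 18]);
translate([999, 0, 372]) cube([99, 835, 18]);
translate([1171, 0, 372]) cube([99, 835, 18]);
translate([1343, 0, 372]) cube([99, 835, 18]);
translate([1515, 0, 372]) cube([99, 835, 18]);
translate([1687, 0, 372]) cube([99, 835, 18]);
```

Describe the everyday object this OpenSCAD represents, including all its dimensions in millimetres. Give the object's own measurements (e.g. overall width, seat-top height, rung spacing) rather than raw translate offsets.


A bed frame 1925 mm long (x) by 835 mm wide (y). Four 66×66 mm corner posts, 505 mm tall, at the corners of the footprint. Four rails of 25 mm thickness and 195 mm height run between adjacent posts with their undersides at z = 177 mm, their outer faces flush with the outside of the frame (the two x-running rails run between the posts' inner faces; the two y-running rails run between the posts' inner faces). 10 slats, each 99 mm wide (x) and 18 mm thick, lie across the top of the two x-running rails, running the full 835 mm width of the frame in y; along x they sit between the end posts with a 73 mm gap after the −x posts and between neighbouring slats and before the +x posts.


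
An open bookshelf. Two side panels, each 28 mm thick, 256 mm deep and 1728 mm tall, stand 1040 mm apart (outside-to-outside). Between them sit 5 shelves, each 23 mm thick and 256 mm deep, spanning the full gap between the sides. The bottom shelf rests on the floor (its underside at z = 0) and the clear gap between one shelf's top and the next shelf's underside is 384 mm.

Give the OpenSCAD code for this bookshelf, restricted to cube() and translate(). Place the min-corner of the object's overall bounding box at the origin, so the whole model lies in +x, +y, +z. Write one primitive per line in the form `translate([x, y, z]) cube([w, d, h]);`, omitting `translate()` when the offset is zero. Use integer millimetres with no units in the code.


cube([28, 256, 1728]);
translate([1012, 0, 0]) cube([28, 256, 1728]);
translate([28, 0, 0]) cube([984, 256, 23]);
translate([28, 0, 407]) cube([984, 256, 23]);
translate([28, 0, 814]) cube([984, 256, 23]);
translate([28, 0, 1221]) cube([984, 256, 23]);
translate([28, 0, 1628]) cube([984, 256, 23]);


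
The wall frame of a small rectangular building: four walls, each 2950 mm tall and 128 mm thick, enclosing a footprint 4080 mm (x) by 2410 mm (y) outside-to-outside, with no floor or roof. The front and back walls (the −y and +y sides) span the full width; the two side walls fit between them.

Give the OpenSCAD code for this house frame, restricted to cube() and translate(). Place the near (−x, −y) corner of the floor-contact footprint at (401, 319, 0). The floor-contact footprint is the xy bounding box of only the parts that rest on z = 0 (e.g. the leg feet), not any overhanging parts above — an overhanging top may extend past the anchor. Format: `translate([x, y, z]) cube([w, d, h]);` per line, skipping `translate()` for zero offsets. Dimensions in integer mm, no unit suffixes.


translate([401, 319, 0]) cube([4080, 128, 2950]);
translate([401, 2601, 0]) cube([4080, 128, 2950]);
translate([401, 447, 0]) cube([128, 2154, 2950]);
translate([4353, 447, 0]) cube([128, 2154, 2950]);


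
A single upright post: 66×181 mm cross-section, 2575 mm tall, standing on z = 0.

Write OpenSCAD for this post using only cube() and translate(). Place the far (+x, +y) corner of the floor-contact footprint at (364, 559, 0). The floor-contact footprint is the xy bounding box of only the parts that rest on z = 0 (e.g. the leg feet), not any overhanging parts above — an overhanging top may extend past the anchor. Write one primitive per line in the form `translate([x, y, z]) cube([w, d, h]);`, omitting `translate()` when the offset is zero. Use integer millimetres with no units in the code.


translate([298, 378, 0]) cube([66, 181, 2575]);


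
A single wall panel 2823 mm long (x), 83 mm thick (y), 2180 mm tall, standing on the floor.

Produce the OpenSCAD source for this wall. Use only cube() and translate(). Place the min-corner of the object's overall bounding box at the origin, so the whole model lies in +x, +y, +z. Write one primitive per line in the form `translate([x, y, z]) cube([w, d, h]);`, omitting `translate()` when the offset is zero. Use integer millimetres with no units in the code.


cube([2823, 83, 2180]);


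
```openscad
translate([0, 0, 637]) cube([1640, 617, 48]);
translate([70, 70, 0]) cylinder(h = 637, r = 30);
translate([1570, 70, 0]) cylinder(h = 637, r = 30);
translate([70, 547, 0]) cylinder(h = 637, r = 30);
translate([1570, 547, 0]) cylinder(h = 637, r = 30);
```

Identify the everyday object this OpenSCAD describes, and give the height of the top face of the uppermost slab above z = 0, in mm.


A table. The table height is 685 mm.

A 1640×617×48 slab sits at z = 637 on four Ø60 mm round legs — a table. The top surface is at 637 + 48 = 685 mm.


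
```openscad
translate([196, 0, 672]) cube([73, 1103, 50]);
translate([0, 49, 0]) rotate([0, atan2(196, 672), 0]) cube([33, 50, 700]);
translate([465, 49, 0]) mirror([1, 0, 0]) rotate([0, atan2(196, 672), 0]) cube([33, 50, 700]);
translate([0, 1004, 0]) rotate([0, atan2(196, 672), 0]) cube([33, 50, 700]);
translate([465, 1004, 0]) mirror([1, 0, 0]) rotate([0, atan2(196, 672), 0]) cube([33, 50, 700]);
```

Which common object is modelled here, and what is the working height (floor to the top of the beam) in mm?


A sawhorse. The overall height is 722 mm.

A beam across two mirrored pairs of raked legs — a sawhorse. The beam's underside is at z = 672 (matching the legs' vertical rise in atan2(196, 672)) and the beam is 50 mm tall, so its top is at 672 + 50 = 722 mm. The raked legs top out at the beam's underside, so that is the highest point.


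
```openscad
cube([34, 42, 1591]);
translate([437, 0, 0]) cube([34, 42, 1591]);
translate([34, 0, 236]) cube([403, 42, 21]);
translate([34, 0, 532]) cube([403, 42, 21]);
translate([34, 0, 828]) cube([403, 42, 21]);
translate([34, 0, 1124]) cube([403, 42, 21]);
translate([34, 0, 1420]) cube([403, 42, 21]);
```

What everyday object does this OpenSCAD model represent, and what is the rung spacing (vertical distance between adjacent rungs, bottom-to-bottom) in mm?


A ladder. The rung spacing is 296 mm.

Two tall 34×42 posts with 5 short bars between them — a ladder. Adjacent rungs sit at z = 236 and z = 532, so the spacing is 532 − 236 = 296 mm.


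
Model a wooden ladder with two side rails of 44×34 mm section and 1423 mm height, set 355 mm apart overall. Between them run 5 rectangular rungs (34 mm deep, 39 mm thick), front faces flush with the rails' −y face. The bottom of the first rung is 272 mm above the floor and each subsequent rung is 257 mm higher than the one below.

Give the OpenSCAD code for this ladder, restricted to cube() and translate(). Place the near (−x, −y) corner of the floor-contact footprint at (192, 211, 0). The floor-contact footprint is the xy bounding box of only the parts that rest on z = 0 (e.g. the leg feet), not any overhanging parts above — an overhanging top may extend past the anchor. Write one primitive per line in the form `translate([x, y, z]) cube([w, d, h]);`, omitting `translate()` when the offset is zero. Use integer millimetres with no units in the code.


translate([192, 211, 0]) cube([44, 34, 1423]);
translate([503, 211, 0]) cube([44, 34, 1423]);
translate([236, 211, 272]) cube([267, 34, 39]);
translate([236, 211, 529]) cube([267, 34, 39]);
translate([236, 211, 786]) cube([267, 34, 39]);
translate([236, 211, 1043]) cube([267, 34, 39]);
translate([236, 211, 1300]) cube([267, 34, 39]);


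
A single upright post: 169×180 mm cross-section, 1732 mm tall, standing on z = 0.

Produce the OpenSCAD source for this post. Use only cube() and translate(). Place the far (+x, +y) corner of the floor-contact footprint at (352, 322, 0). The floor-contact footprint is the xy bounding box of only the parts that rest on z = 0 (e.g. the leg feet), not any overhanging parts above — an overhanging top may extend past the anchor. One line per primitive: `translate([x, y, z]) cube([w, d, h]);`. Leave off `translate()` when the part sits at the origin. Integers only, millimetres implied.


translate([183, 142, 0]) cube([169, 180, 1732]);


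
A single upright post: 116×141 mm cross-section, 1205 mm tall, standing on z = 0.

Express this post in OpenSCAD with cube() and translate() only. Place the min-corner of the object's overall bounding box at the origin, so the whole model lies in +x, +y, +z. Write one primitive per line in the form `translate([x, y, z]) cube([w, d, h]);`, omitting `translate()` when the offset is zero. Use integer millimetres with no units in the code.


cube([116, 141, 1205]);


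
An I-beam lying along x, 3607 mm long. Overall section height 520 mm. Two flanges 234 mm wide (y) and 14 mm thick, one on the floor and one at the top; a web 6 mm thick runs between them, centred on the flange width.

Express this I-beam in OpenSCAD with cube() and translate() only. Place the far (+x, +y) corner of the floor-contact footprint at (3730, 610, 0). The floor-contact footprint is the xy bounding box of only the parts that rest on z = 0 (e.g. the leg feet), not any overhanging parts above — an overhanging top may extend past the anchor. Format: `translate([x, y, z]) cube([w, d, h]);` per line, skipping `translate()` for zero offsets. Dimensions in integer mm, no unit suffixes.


translate([123, 376, 0]) cube([3607, 234, 14]);
translate([123, 490, 14]) cube([3607, 6, 492]);
translate([123, 376, 506]) cube([3607, 234, 14]);


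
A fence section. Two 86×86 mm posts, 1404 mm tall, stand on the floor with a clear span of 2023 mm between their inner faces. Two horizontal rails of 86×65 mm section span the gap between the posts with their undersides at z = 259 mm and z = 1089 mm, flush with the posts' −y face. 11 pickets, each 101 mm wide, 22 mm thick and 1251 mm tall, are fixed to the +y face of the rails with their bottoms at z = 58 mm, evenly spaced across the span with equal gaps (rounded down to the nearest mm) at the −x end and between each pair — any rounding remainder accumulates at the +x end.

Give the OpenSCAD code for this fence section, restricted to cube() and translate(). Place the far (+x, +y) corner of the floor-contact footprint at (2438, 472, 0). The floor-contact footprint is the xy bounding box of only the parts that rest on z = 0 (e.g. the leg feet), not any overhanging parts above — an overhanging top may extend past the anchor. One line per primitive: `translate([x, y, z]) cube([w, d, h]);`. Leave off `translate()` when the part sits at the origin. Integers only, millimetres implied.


translate([243, 386, 0]) cube([86, 86, 1404]);
translate([2352, 386, 0]) cube([86, 86, 1404]);
translate([329, 386, 259]) cube([2023, 86, 65]);
translate([329, 386, 1089]) cube([2023, 86, 65]);
translate([405, 472, 58]) cube([101, 22, 1251]);
translate([582, 472, 58]) cube([101, 22, 1251]);
translate([759, 472, 58]) cube([101, 22, 1251]);
translate([936, 472, 58]) cube([101, 22, 1251]);
translate([1113, 472, 58]) cube([101, 22, 1251]);
translate([1290, 472, 58]) cube([101, 22, 1251]);
translate([1467, 472, 58]) cube([101, 22, 1251]);
translate([1644, 472, 58]) cube([101, 22, 1251]);
translate([1821, 472, 58]) cube([101, 22, 1251]);
translate([1998, 472, 58]) cube([101, 22, 1251]);
translate([2175, 472, 58]) cube([101, 22, 1251]);


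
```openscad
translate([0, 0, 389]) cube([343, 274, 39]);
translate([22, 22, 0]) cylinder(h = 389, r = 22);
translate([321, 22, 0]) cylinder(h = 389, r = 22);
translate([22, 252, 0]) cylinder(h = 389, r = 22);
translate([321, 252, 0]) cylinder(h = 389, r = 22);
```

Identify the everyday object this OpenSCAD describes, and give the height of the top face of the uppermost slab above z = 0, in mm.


A stool. The seat height is 428 mm.

A 343×274×39 slab at z = 389 on four corner cylinders — a stool. The seat top is 389 + 39 = 428 mm.


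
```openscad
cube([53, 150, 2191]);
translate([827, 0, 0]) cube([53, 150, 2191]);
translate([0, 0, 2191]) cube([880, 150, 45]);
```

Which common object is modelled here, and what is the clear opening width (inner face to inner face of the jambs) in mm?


A door frame. The clear opening width is 774 mm.

Two 2191 mm tall posts with a header on top — a door frame. The left jamb is 53 mm wide at x = 0; the right jamb starts at x = 827. The clear opening is 827 − 53 = 774 mm.


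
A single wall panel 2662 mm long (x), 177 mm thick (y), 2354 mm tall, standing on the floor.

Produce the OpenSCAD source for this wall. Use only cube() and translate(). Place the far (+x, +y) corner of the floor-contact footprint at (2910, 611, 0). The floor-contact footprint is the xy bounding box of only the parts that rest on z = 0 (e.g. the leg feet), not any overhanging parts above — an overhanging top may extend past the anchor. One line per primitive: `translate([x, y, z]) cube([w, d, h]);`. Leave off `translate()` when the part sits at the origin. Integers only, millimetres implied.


translate([248, 434, 0]) cube([2662, 177, 2354]);


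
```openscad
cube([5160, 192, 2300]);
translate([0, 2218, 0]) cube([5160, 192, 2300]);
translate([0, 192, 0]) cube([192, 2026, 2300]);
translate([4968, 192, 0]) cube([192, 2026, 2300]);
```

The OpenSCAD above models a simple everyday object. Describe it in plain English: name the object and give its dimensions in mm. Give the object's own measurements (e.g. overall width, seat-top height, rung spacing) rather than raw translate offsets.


The wall frame of a small rectangular building: four walls, each 2300 mm tall and 192 mm thick, enclosing a footprint 5160 mm (x) by 2410 mm (y) outside-to-outside, with no floor or roof. The front and back walls (the −y and +y sides) span the full width; the two side walls fit between them.


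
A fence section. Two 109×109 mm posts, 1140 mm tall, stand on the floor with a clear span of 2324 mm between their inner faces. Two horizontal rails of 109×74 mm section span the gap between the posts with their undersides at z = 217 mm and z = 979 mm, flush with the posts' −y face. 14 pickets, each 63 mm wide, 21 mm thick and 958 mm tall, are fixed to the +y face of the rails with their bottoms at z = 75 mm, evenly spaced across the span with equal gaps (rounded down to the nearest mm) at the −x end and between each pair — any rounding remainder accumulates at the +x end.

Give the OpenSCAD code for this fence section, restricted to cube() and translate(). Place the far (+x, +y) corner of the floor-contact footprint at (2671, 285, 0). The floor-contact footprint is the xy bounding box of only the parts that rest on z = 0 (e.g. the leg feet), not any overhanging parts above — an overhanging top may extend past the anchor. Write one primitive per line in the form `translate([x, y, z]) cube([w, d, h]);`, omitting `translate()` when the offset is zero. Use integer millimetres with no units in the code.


translate([129, 176, 0]) cube([109, 109, 1140]);
translate([2562, 176, 0]) cube([109, 109, 1140]);
translate([238, 176, 217]) cube([2324, 109, 74]);
translate([238, 176, 979]) cube([2324, 109, 74]);
translate([334, 285, 75]) cube([63, 21, 958]);
translate([493, 285, 75]) cube([63, 21, 958]);
translate([652, 285, 75]) cube([63, 21, 958]);
translate([811, 285, 75]) cube([63, 21, 958]);
translate([970, 285, 75]) cube([63, 21, 958]);
translate([1129, 285, 75]) cube([63, 21, 958]);
translate([1288, 285, 75]) cube([63, 21, 958]);
translate([1447, 285, 75]) cube([63, 21, 958]);
translate([1606, 285, 75]) cube([63, 21, 958]);
translate([1765, 285, 75]) cube([63, 21, 958]);
translate([1924, 285, 75]) cube([63, 21, 958]);
translate([2083, 285, 75]) cube([63, 21, 958]);
translate([2242, 285, 75]) cube([63, 21, 958]);
translate([2401, 285, 75]) cube([63, 21, 958]);


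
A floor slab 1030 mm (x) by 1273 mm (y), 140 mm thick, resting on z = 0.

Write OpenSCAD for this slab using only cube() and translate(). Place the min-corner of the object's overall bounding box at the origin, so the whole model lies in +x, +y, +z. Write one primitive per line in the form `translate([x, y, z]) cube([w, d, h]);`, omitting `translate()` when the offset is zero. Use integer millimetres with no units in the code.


cube([1030, 1273, 140]);


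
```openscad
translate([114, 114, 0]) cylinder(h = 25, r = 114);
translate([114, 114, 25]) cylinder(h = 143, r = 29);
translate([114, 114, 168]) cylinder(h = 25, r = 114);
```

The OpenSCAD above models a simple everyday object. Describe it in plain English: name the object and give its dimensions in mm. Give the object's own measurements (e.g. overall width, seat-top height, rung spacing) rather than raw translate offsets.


A spool: two coaxial disc flanges of radius 114 mm and thickness 25 mm, joined by a core cylinder of radius 29 mm and height 143 mm. The lower flange rests on z = 0 and the three cylinders share a vertical axis.


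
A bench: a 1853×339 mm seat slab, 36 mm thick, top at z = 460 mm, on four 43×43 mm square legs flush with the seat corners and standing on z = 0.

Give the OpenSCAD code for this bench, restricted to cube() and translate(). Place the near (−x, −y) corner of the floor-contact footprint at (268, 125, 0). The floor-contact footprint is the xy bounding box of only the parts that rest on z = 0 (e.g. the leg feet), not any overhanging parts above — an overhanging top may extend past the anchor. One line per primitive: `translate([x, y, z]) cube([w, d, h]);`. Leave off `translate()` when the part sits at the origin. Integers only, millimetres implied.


translate([268, 125, 424]) cube([1853, 339, 36]);
translate([268, 125, 0]) cube([43, 43, 424]);
translate([268, 421, 0]) cube([43, 43, 424]);
translate([2078, 125, 0]) cube([43, 43, 424]);
translate([2078, 421, 0]) cube([43, 43, 424]);


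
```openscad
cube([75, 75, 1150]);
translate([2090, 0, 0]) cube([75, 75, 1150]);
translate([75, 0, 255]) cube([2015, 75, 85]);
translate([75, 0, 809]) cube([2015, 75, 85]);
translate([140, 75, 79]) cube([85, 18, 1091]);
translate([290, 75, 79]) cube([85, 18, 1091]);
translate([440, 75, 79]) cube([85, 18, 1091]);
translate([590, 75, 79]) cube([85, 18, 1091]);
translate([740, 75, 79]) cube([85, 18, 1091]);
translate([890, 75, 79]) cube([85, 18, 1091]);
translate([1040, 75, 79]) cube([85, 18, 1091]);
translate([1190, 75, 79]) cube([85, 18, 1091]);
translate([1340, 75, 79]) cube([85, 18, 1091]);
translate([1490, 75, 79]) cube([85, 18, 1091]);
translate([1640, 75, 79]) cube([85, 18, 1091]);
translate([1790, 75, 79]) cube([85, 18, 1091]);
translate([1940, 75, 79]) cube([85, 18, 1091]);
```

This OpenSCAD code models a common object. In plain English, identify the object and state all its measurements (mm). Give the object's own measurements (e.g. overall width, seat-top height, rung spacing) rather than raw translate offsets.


A fence section. Two 75×75 mm posts, 1150 mm tall, stand on the floor with a clear span of 2015 mm between their inner faces. Two horizontal rails of 75×85 mm section span the gap between the posts with their undersides at z = 255 mm and z = 809 mm, flush with the posts' −y face. 13 pickets, each 85 mm wide, 18 mm thick and 1091 mm tall, are fixed to the +y face of the rails with their bottoms at z = 79 mm, spaced across the span with a 65 mm gap after the −x post and between neighbouring pickets and before the +x post.


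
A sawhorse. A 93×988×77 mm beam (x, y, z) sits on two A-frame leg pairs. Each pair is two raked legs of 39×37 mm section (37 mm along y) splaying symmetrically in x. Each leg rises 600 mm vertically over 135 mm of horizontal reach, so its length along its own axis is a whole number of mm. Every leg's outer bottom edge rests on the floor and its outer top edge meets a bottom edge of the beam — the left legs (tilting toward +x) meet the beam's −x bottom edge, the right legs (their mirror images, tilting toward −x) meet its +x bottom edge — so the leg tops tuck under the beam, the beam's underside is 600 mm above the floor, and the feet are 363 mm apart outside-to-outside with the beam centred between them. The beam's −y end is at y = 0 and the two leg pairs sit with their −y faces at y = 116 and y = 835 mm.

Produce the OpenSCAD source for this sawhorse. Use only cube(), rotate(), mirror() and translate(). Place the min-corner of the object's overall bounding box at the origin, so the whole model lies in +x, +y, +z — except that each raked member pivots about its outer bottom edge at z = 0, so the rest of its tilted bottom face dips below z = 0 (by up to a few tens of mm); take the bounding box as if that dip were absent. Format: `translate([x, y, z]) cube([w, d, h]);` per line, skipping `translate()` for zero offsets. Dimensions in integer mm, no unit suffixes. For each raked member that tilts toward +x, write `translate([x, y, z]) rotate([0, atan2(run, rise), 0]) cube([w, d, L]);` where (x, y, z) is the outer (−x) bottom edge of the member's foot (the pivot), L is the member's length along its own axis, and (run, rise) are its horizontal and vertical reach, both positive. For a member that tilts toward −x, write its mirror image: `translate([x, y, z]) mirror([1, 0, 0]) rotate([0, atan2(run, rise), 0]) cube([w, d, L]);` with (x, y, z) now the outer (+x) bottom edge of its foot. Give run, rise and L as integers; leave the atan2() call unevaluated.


translate([135, 0, 600]) cube([93, 988, 77]);
translate([0, 116, 0]) rotate([0, atan2(135, 600), 0]) cube([39, 37, 615]);
translate([363, 116, 0]) mirror([1, 0, 0]) rotate([0, atan2(135, 600), 0]) cube([39, 37, 615]);
translate([0, 835, 0]) rotate([0, atan2(135, 600), 0]) cube([39, 37, 615]);
translate([363, 835, 0]) mirror([1, 0, 0]) rotate([0, atan2(135, 600), 0]) cube([39, 37, 615]);


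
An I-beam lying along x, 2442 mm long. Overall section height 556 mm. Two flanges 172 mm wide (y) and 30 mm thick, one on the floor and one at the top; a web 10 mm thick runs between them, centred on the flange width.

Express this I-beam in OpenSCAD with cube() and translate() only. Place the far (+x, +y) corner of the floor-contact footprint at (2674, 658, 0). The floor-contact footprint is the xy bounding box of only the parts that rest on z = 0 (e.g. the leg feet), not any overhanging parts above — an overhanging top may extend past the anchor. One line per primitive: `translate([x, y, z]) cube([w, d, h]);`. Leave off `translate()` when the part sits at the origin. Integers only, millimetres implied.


translate([232, 486, 0]) cube([2442, 172, 30]);
translate([232, 567, 30]) cube([2442, 10, 496]);
translate([232, 486, 526]) cube([2442, 172, 30]);


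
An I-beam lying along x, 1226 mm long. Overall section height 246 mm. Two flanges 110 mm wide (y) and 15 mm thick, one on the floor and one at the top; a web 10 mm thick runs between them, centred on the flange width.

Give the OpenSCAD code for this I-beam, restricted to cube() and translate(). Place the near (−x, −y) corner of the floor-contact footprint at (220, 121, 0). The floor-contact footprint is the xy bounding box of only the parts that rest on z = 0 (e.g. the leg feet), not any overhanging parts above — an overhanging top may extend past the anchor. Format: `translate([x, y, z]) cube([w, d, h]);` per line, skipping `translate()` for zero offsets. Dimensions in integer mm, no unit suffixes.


translate([220, 121, 0]) cube([1226, 110, 15]);
translate([220, 171, 15]) cube([1226, 10, 216]);
translate([220, 121, 231]) cube([1226, 110, 15]);


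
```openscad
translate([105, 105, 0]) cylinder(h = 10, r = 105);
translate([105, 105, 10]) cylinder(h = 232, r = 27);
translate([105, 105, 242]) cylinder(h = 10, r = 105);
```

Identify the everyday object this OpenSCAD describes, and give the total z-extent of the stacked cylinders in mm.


A spool. The overall height is 252 mm.

Three coaxial cylinders, large–small–large — a spool. Two 10 mm flanges and a 232 mm core give 10 + 232 + 10 = 252 mm.


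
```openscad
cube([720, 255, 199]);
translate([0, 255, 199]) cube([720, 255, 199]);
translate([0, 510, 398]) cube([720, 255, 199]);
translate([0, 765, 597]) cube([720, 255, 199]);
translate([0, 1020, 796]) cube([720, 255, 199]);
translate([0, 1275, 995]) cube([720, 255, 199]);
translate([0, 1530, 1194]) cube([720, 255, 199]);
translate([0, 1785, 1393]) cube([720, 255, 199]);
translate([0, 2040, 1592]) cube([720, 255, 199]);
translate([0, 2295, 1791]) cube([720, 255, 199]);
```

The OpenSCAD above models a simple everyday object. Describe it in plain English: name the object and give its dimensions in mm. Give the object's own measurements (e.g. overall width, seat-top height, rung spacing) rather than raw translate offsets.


A straight staircase of 10 solid steps. Each step is 720 mm wide (x), 255 mm deep (y, the going) and 199 mm tall (the rise). The first step rests on the floor; each subsequent step sits one going further in +y and one rise higher in +z, directly behind and above the previous step with no overlap.


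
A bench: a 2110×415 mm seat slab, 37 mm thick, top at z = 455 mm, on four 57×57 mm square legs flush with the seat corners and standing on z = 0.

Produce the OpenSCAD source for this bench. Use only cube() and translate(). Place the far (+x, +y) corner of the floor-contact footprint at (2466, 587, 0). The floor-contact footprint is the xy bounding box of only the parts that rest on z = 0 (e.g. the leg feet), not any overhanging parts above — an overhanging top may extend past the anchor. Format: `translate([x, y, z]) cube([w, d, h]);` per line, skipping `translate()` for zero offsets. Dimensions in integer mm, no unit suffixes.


translate([356, 172, 418]) cube([2110, 415, 37]);
translate([356, 172, 0]) cube([57, 57, 418]);
translate([356, 530, 0]) cube([57, 57, 418]);
translate([2409, 172, 0]) cube([57, 57, 418]);
translate([2409, 530, 0]) cube([57, 57, 418]);


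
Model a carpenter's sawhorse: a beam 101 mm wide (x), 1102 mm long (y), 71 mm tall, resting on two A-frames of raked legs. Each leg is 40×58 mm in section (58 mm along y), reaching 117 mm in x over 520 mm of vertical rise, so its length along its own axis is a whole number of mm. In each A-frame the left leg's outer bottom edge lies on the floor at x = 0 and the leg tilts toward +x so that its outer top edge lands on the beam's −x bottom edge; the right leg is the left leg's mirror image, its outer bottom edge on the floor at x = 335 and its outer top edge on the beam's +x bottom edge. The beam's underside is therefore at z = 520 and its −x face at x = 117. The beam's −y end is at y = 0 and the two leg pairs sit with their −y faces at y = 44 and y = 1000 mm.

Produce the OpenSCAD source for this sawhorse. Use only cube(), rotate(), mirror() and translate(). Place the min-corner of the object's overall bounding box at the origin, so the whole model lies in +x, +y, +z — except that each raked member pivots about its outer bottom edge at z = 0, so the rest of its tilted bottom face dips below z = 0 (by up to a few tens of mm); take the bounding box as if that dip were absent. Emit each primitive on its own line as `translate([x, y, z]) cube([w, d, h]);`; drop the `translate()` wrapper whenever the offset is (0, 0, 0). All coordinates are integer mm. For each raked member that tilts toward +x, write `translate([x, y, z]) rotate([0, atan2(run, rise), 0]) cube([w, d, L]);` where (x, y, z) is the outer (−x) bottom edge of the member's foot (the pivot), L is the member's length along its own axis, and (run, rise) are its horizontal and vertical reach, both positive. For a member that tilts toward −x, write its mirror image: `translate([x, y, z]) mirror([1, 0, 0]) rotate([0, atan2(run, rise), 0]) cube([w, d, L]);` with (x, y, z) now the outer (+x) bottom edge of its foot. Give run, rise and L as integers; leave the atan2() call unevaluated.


translate([117, 0, 520]) cube([101, 1102, 71]);
translate([0, 44, 0]) rotate([0, atan2(117, 520), 0]) cube([40, 58, 533]);
translate([335, 44, 0]) mirror([1, 0, 0]) rotate([0, atan2(117, 520), 0]) cube([40, 58, 533]);
translate([0, 1000, 0]) rotate([0, atan2(117, 520), 0]) cube([40, 58, 533]);
translate([335, 1000, 0]) mirror([1, 0, 0]) rotate([0, atan2(117, 520), 0]) cube([40, 58, 533]);


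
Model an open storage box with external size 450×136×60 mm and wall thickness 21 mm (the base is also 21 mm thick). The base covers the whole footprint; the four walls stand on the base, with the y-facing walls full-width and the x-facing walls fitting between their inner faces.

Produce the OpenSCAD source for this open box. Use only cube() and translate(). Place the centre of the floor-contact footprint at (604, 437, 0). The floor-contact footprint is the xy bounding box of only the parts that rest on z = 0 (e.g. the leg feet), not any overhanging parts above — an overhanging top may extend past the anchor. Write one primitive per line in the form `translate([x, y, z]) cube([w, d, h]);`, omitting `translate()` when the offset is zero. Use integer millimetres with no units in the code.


translate([379, 369, 0]) cube([450, 136, 21]);
translate([379, 369, 21]) cube([450, 21, 39]);
translate([379, 484, 21]) cube([450, 21, 39]);
translate([379, 390, 21]) cube([21, 94, 39]);
translate([808, 390, 21]) cube([21, 94, 39]);


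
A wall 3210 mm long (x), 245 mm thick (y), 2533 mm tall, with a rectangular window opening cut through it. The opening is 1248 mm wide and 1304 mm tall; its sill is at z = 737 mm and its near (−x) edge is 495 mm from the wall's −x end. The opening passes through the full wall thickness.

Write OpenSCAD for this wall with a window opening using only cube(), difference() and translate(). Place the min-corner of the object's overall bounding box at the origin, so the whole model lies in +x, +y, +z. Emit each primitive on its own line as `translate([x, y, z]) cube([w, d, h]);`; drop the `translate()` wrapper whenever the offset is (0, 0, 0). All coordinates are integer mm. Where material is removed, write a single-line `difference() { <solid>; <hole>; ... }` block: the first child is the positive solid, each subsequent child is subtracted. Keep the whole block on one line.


difference() { cube([3210, 245, 2533]); translate([495, 0, 737]) cube([1248, 245, 1304]); }


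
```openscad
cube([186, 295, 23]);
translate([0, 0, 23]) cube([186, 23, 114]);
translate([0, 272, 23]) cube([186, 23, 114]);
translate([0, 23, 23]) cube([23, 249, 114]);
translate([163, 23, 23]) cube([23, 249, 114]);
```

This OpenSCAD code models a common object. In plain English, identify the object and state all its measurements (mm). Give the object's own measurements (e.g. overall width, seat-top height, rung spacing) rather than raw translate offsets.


An open-topped rectangular box: outside dimensions 186×295×137 mm, with a uniform wall and base thickness of 23 mm. The base is a full 186×295 slab on the floor; four walls sit on top of the base. The front and back walls (the −y and +y sides) span the full width; the two side walls fit between them.


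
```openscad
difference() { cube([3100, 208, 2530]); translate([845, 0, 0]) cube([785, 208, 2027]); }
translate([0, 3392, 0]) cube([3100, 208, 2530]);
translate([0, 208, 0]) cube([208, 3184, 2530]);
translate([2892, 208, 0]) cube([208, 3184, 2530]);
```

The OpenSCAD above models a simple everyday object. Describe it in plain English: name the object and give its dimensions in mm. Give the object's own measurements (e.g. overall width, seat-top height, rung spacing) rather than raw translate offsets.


A single room: four walls, each 2530 mm tall and 208 mm thick, enclosing an outside footprint 3100×3600 mm (x × y), no floor or roof. The front and back walls (−y and +y sides) run the full x-width; the side walls fit between their inner faces. A door opening 785 mm wide and 2027 mm tall is cut through the front wall from the floor up, its −x edge 845 mm from the wall's −x end.


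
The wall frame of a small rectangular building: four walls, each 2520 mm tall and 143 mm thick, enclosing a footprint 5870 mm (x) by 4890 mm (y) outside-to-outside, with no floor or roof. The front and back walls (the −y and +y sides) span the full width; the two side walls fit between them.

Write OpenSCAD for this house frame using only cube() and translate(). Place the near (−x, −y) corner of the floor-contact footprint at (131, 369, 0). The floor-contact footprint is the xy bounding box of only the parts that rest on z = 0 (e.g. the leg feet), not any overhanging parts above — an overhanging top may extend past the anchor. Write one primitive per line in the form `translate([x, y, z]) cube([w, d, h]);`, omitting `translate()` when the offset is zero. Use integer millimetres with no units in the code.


translate([131, 369, 0]) cube([5870, 143, 2520]);
translate([131, 5116, 0]) cube([5870, 143, 2520]);
translate([131, 512, 0]) cube([143, 4604, 2520]);
translate([5858, 512, 0]) cube([143, 4604, 2520]);


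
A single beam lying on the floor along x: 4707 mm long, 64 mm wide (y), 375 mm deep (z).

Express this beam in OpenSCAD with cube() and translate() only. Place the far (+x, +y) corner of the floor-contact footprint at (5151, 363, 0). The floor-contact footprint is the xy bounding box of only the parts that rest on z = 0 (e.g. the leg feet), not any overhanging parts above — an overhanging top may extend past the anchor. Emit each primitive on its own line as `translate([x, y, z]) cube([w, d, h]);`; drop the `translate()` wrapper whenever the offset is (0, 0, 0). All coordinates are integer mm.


translate([444, 299, 0]) cube([4707, 64, 375]);


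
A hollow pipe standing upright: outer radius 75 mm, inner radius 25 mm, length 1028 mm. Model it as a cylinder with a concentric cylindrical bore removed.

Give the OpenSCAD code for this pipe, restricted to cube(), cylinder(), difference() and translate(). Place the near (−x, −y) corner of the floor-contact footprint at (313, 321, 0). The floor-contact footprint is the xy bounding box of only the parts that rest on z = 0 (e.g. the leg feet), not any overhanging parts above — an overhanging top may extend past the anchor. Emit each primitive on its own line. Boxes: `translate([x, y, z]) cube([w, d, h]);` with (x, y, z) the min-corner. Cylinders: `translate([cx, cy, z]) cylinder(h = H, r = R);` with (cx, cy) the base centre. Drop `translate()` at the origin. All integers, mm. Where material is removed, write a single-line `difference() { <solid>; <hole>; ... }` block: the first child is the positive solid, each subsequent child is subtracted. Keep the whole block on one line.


difference() { translate([388, 396, 0]) cylinder(h = 1028, r = 75); translate([388, 396, 0]) cylinder(h = 1028, r = 25); }


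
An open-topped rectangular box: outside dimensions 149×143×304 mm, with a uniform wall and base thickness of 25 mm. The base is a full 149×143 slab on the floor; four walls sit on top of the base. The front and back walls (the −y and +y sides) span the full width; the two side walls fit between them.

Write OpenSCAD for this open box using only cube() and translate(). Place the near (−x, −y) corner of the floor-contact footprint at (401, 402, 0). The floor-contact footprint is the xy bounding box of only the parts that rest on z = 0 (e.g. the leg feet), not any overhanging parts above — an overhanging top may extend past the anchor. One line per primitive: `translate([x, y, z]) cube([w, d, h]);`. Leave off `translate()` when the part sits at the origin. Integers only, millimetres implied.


translate([401, 402, 0]) cube([149, 143, 25]);
translate([401, 402, 25]) cube([149, 25, 279]);
translate([401, 520, 25]) cube([149, 25, 279]);
translate([401, 427, 25]) cube([25, 93, 279]);
translate([525, 427, 25]) cube([25, 93, 279]);


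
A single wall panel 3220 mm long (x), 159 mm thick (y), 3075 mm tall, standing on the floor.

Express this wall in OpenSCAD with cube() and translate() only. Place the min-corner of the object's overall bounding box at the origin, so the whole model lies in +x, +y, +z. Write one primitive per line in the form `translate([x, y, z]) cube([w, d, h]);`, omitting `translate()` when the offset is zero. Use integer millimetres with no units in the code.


cube([3220, 159, 3075]);


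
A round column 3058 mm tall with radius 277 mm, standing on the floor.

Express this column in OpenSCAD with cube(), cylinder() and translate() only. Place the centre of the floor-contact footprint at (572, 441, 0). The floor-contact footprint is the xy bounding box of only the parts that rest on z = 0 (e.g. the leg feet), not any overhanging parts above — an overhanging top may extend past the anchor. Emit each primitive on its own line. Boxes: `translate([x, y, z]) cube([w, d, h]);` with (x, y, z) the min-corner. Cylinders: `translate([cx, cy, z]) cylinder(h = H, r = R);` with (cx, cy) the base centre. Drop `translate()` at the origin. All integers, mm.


translate([572, 441, 0]) cylinder(h = 3058, r = 277);


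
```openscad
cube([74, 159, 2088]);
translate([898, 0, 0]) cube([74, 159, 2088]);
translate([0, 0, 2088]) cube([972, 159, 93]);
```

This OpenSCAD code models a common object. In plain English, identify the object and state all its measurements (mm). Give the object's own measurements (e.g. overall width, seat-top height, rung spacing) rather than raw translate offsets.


A door frame. The clear opening is 824 mm wide and 2088 mm high. Two 74 mm wide jambs, 159 mm deep, stand either side of the opening from the floor to the top of the opening. A 93 mm thick head sits across the top of both jambs, spanning the full outside width of the frame.
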